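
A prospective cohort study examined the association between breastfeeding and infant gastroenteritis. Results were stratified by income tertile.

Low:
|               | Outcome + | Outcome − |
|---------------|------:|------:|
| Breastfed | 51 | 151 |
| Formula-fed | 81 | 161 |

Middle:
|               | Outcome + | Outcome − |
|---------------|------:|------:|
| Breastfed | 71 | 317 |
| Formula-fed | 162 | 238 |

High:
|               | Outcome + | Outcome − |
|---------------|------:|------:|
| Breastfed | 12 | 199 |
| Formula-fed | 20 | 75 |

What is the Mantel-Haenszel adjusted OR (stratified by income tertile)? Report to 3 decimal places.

OR_MH = Σ(aᵢdᵢ/nᵢ) / Σ(bᵢcᵢ/nᵢ), where nᵢ is the stratum total.
Stratum 1 (Low): n = 444; a·d/n = 51·161/444 = 18.4932; b·c/n = 151·81/444 = 27.5473
Stratum 2 (Middle): n = 788; a·d/n = 71·238/788 = 21.4442; b·c/n = 317·162/788 = 65.1701
Stratum 3 (High): n = 306; a·d/n = 12·75/306 = 2.9412; b·c/n = 199·20/306 = 13.0065
OR_MH = (18.4932 + 21.4442 + 2.9412) / (27.5473 + 65.1701 + 13.0065) = 42.8786 / 105.7239 = 0.40557

0.406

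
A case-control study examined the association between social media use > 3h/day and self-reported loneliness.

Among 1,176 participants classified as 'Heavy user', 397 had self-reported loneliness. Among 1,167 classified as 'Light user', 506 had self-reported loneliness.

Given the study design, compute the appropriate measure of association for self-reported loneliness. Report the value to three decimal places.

From the description: a = 397, b = 779, c = 506, d = 661.
This is a case-control study: participants were sampled on outcome status, so risks in the source population cannot be estimated directly — relative risk is not valid here. The odds ratio is the appropriate measure.
OR = (a·d)/(b·c) = (397 × 661) / (779 × 506) = 262417 / 394174 = 0.66574

0.666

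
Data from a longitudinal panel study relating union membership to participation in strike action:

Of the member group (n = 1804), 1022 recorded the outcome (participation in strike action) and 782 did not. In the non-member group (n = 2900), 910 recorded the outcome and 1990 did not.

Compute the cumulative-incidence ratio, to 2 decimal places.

1.81

From the description: a = 1022, b = 782, c = 910, d = 1990.
Risk in exposed = 1022/1804 = 0.56652; risk in unexposed = 910/2900 = 0.31379.
RR = 0.56652 / 0.31379 = 1.80539
The risk among the exposed is 1.81 times that among the unexposed.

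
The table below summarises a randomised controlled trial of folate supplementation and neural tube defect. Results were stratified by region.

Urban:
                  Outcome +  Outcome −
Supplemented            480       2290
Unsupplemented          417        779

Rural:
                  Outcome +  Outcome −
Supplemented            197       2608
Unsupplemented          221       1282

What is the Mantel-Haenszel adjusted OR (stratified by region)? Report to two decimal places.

OR_MH = Σ(aᵢdᵢ/nᵢ) / Σ(bᵢcᵢ/nᵢ), where nᵢ is the stratum total.
Stratum 1 (Urban): n = 3966; a·d/n = 480·779/3966 = 94.2814; b·c/n = 2290·417/3966 = 240.7791
Stratum 2 (Rural): n = 4308; a·d/n = 197·1282/4308 = 58.6244; b·c/n = 2608·221/4308 = 133.7902
OR_MH = (94.2814 + 58.6244) / (240.7791 + 133.7902) = 152.9058 / 374.5693 = 0.40822

0.41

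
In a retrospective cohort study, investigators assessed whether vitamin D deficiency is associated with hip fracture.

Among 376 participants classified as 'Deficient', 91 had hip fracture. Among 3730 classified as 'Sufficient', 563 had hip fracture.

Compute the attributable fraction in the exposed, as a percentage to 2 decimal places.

37.63

From the description: a = 91, b = 285, c = 563, d = 3167.
Risk in exposed = 91/376 = 0.24202; risk in unexposed = 563/3730 = 0.15094.
RR = 0.24202/0.15094 = 1.60344
AR% = (RR − 1)/RR × 100 = (1.60344 − 1)/1.60344 × 100 = 37.6343%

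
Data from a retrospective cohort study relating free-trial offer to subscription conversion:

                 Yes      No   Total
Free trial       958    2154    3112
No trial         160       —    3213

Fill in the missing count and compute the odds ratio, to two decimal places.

The missing cell is in the unexposed row: 3213 − 160 = 3053.
So a = 958, b = 2154, c = 160, d = 3053.
OR = (a·d)/(b·c) = (958 × 3053) / (2154 × 160) = 2924774 / 344640 = 8.48646

8.49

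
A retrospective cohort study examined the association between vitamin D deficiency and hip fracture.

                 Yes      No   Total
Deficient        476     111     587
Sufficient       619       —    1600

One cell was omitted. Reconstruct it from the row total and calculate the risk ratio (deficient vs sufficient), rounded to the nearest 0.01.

The missing cell is in the unexposed row: 1600 − 619 = 981.
So a = 476, b = 111, c = 619, d = 981.
RR = [a/(a+b)] / [c/(c+d)] = (476/587) / (619/1600) = 0.81090/0.38688 = 2.09603

2.10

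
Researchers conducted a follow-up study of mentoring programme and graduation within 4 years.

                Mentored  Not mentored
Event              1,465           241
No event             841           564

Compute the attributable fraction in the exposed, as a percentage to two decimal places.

Reading the table with exposure as columns: a = 1465 (Mentored, case), b = 841 (Mentored, non-case), c = 241 (Not mentored, case), d = 564.
Risk in exposed = 1465/2306 = 0.63530; risk in unexposed = 241/805 = 0.29938.
RR = 0.63530/0.29938 = 2.12206
AR% = (RR − 1)/RR × 100 = (2.12206 − 1)/2.12206 × 100 = 52.8759%

52.88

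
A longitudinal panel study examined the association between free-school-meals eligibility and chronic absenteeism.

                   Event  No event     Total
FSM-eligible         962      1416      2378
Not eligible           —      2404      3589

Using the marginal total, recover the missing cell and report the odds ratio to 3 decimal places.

The missing cell is in the unexposed row: 3589 − 2404 = 1185.
So a = 962, b = 1416, c = 1185, d = 2404.
OR = (a·d)/(b·c) = (962 × 2404) / (1416 × 1185) = 2312648 / 1677960 = 1.37825

1.378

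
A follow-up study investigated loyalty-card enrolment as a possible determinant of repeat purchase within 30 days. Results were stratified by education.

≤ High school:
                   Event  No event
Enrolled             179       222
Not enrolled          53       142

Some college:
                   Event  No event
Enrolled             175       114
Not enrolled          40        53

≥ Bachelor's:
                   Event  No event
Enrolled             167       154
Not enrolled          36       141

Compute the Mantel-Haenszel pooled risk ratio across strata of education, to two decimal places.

RR_MH = Σ(aᵢ·n₀ᵢ/nᵢ) / Σ(cᵢ·n₁ᵢ/nᵢ), with n₁ᵢ = aᵢ+bᵢ (exposed), n₀ᵢ = cᵢ+dᵢ (unexposed), nᵢ = n₁ᵢ+n₀ᵢ.
Stratum 1 (≤ High school): n₁ = 401, n₀ = 195, n = 596; a·n₀/n = 179·195/596 = 58.5654; c·n₁/n = 53·401/596 = 35.6594
Stratum 2 (Some college): n₁ = 289, n₀ = 93, n = 382; a·n₀/n = 175·93/382 = 42.6047; c·n₁/n = 40·289/382 = 30.2618
Stratum 3 (≥ Bachelor's): n₁ = 321, n₀ = 177, n = 498; a·n₀/n = 167·177/498 = 59.3554; c·n₁/n = 36·321/498 = 23.2048
RR_MH = (58.5654 + 42.6047 + 59.3554) / (35.6594 + 30.2618 + 23.2048) = 160.5256 / 89.1260 = 1.80111

1.80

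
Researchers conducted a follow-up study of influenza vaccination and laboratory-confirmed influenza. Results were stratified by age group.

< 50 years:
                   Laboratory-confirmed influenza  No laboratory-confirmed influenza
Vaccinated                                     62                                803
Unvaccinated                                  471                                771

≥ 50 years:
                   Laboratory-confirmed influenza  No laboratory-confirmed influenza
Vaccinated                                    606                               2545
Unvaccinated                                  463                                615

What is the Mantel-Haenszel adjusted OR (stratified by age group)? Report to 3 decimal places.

0.242

OR_MH = Σ(aᵢdᵢ/nᵢ) / Σ(bᵢcᵢ/nᵢ), where nᵢ is the stratum total.
Stratum 1 (< 50 years): n = 2107; a·d/n = 62·771/2107 = 22.6872; b·c/n = 803·471/2107 = 179.5031
Stratum 2 (≥ 50 years): n = 4229; a·d/n = 606·615/4229 = 88.1272; b·c/n = 2545·463/4229 = 278.6321
OR_MH = (22.6872 + 88.1272) / (179.5031 + 278.6321) = 110.8144 / 458.1351 = 0.24188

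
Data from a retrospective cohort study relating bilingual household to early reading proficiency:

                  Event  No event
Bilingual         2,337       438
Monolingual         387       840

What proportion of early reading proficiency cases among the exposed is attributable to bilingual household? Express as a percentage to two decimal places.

62.55

Cells: a = 2337, b = 438, c = 387, d = 840.
Risk in exposed = 2337/2775 = 0.84216; risk in unexposed = 387/1227 = 0.31540.
RR = 0.84216/0.31540 = 2.67011
AR% = (RR − 1)/RR × 100 = (2.67011 − 1)/2.67011 × 100 = 62.5484%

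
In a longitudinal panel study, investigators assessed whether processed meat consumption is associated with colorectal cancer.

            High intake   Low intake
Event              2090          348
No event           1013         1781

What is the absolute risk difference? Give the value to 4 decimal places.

0.5101

Reading the table with exposure as columns: a = 2090 (High intake, case), b = 1013 (High intake, non-case), c = 348 (Low intake, case), d = 1781.
Risk in exposed = 2090/3103 = 0.673542; risk in unexposed = 348/2129 = 0.163457.
Risk difference = 0.673542 − 0.163457 = 0.510085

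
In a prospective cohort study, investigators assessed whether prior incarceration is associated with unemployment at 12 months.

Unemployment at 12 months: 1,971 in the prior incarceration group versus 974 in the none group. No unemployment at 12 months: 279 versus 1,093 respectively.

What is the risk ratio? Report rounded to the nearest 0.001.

From the description: a = 1971, b = 279, c = 974, d = 1093.
Risk in exposed = 1971/2250 = 0.87600; risk in unexposed = 974/2067 = 0.47121.
RR = 0.87600 / 0.47121 = 1.85903
The risk among the exposed is 1.86 times that among the unexposed.

1.859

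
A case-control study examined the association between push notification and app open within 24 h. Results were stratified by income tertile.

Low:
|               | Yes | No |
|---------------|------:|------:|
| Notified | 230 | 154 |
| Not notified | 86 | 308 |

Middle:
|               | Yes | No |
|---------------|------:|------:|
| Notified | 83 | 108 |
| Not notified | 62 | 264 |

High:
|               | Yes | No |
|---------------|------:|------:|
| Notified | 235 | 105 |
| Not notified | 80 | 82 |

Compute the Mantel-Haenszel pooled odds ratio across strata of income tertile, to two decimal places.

OR_MH = Σ(aᵢdᵢ/nᵢ) / Σ(bᵢcᵢ/nᵢ), where nᵢ is the stratum total.
Stratum 1 (Low): n = 778; a·d/n = 230·308/778 = 91.0540; b·c/n = 154·86/778 = 17.0231
Stratum 2 (Middle): n = 517; a·d/n = 83·264/517 = 42.3830; b·c/n = 108·62/517 = 12.9516
Stratum 3 (High): n = 502; a·d/n = 235·82/502 = 38.3865; b·c/n = 105·80/502 = 16.7331
OR_MH = (91.0540 + 42.3830 + 38.3865) / (17.0231 + 12.9516 + 16.7331) = 171.8234 / 46.7078 = 3.67868

3.68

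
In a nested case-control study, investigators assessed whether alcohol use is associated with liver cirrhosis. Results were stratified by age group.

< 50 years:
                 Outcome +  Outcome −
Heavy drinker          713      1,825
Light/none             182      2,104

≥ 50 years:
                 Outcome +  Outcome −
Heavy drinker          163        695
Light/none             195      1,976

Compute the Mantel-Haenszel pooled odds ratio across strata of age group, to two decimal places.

3.67

OR_MH = Σ(aᵢdᵢ/nᵢ) / Σ(bᵢcᵢ/nᵢ), where nᵢ is the stratum total.
Stratum 1 (< 50 years): n = 4824; a·d/n = 713·2104/4824 = 310.9768; b·c/n = 1825·182/4824 = 68.8536
Stratum 2 (≥ 50 years): n = 3029; a·d/n = 163·1976/3029 = 106.3348; b·c/n = 695·195/3029 = 44.7425
OR_MH = (310.9768 + 106.3348) / (68.8536 + 44.7425) = 417.3115 / 113.5961 = 3.67364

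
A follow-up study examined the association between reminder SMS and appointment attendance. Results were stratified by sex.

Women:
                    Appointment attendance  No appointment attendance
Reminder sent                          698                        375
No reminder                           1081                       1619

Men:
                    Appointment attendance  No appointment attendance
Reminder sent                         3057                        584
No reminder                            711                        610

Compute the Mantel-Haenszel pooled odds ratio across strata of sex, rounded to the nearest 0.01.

3.53

OR_MH = Σ(aᵢdᵢ/nᵢ) / Σ(bᵢcᵢ/nᵢ), where nᵢ is the stratum total.
Stratum 1 (Women): n = 3773; a·d/n = 698·1619/3773 = 299.5129; b·c/n = 375·1081/3773 = 107.4410
Stratum 2 (Men): n = 4962; a·d/n = 3057·610/4962 = 375.8102; b·c/n = 584·711/4962 = 83.6808
OR_MH = (299.5129 + 375.8102) / (107.4410 + 83.6808) = 675.3230 / 191.1218 = 3.53347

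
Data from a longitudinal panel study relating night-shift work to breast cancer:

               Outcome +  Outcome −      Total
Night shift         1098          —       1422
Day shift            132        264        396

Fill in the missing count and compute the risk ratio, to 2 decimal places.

The missing cell is in the exposed row: 1422 − 1098 = 324.
So a = 1098, b = 324, c = 132, d = 264.
RR = [a/(a+b)] / [c/(c+d)] = (1098/1422) / (132/396) = 0.77215/0.33333 = 2.31646

2.32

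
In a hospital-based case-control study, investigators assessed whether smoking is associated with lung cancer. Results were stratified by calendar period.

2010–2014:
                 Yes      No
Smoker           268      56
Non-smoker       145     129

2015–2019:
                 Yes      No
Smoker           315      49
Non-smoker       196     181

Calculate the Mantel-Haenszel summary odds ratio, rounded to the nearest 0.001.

OR_MH = Σ(aᵢdᵢ/nᵢ) / Σ(bᵢcᵢ/nᵢ), where nᵢ is the stratum total.
Stratum 1 (2010–2014): n = 598; a·d/n = 268·129/598 = 57.8127; b·c/n = 56·145/598 = 13.5786
Stratum 2 (2015–2019): n = 741; a·d/n = 315·181/741 = 76.9433; b·c/n = 49·196/741 = 12.9609
OR_MH = (57.8127 + 76.9433) / (13.5786 + 12.9609) = 134.7560 / 26.5395 = 5.07757

5.078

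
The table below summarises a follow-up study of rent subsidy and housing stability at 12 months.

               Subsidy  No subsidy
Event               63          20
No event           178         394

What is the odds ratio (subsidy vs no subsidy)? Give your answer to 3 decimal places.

6.972

Reading the table with exposure as columns: a = 63 (Subsidy, case), b = 178 (Subsidy, non-case), c = 20 (No subsidy, case), d = 394.
OR = (a·d)/(b·c) = (63 × 394) / (178 × 20) = 24822 / 3560 = 6.97247
The odds of housing stability at 12 months are about 6.97 times as high in the subsidy group.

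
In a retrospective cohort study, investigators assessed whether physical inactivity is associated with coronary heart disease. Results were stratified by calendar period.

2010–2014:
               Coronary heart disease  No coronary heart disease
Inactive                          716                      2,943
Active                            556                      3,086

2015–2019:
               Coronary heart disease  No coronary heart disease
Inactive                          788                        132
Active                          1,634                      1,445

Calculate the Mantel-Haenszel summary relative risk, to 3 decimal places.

1.473

RR_MH = Σ(aᵢ·n₀ᵢ/nᵢ) / Σ(cᵢ·n₁ᵢ/nᵢ), with n₁ᵢ = aᵢ+bᵢ (exposed), n₀ᵢ = cᵢ+dᵢ (unexposed), nᵢ = n₁ᵢ+n₀ᵢ.
Stratum 1 (2010–2014): n₁ = 3659, n₀ = 3642, n = 7301; a·n₀/n = 716·3642/7301 = 357.1664; c·n₁/n = 556·3659/7301 = 278.6473
Stratum 2 (2015–2019): n₁ = 920, n₀ = 3079, n = 3999; a·n₀/n = 788·3079/3999 = 606.7147; c·n₁/n = 1634·920/3999 = 375.9140
RR_MH = (357.1664 + 606.7147) / (278.6473 + 375.9140) = 963.8811 / 654.5613 = 1.47256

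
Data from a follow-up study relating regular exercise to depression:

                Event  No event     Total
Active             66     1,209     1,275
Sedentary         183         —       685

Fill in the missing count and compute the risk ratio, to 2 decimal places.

0.19

The missing cell is in the unexposed row: 685 − 183 = 502.
So a = 66, b = 1209, c = 183, d = 502.
RR = [a/(a+b)] / [c/(c+d)] = (66/1275) / (183/685) = 0.05176/0.26715 = 0.19376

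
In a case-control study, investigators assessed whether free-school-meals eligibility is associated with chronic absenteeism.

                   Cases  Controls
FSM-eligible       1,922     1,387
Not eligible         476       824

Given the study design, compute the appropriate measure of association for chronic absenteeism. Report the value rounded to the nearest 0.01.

Cells: a = 1922, b = 1387, c = 476, d = 824.
This is a case-control study: participants were sampled on outcome status, so risks in the source population cannot be estimated directly — relative risk is not valid here. The odds ratio is the appropriate measure.
OR = (a·d)/(b·c) = (1922 × 824) / (1387 × 476) = 1583728 / 660212 = 2.39882

2.40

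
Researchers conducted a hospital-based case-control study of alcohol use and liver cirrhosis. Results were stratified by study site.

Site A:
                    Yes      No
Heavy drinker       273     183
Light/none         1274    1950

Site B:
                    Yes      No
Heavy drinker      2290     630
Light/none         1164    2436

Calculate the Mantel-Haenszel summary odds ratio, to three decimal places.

5.689

OR_MH = Σ(aᵢdᵢ/nᵢ) / Σ(bᵢcᵢ/nᵢ), where nᵢ is the stratum total.
Stratum 1 (Site A): n = 3680; a·d/n = 273·1950/3680 = 144.6603; b·c/n = 183·1274/3680 = 63.3538
Stratum 2 (Site B): n = 6520; a·d/n = 2290·2436/6520 = 855.5890; b·c/n = 630·1164/6520 = 112.4724
OR_MH = (144.6603 + 855.5890) / (63.3538 + 112.4724) = 1000.2493 / 175.8262 = 5.68885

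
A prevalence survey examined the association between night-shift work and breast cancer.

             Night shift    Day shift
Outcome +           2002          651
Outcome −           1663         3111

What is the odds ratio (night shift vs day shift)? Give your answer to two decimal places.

Reading the table with exposure as columns: a = 2002 (Night shift, case), b = 1663 (Night shift, non-case), c = 651 (Day shift, case), d = 3111.
OR = (a·d)/(b·c) = (2002 × 3111) / (1663 × 651) = 6228222 / 1082613 = 5.75295
The odds of breast cancer are about 5.75 times as high in the night shift group.

5.75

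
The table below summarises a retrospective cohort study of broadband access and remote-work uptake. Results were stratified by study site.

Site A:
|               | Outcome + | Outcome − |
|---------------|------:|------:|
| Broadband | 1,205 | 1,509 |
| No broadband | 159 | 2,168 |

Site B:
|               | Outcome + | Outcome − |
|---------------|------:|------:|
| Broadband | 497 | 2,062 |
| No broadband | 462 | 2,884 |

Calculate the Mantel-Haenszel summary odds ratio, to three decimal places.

3.642

OR_MH = Σ(aᵢdᵢ/nᵢ) / Σ(bᵢcᵢ/nᵢ), where nᵢ is the stratum total.
Stratum 1 (Site A): n = 5041; a·d/n = 1205·2168/5041 = 518.2384; b·c/n = 1509·159/5041 = 47.5959
Stratum 2 (Site B): n = 5905; a·d/n = 497·2884/5905 = 242.7346; b·c/n = 2062·462/5905 = 161.3284
OR_MH = (518.2384 + 242.7346) / (47.5959 + 161.3284) = 760.9731 / 208.9243 = 3.64234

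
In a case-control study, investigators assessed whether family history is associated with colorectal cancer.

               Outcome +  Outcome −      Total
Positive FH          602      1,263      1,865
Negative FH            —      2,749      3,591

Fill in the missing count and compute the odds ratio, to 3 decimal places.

The missing cell is in the unexposed row: 3591 − 2749 = 842.
So a = 602, b = 1263, c = 842, d = 2749.
OR = (a·d)/(b·c) = (602 × 2749) / (1263 × 842) = 1654898 / 1063446 = 1.55617

1.556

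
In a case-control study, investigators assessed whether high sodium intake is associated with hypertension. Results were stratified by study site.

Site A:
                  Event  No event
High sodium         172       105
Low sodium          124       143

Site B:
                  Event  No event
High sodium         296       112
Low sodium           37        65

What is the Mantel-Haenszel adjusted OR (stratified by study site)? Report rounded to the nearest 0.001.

OR_MH = Σ(aᵢdᵢ/nᵢ) / Σ(bᵢcᵢ/nᵢ), where nᵢ is the stratum total.
Stratum 1 (Site A): n = 544; a·d/n = 172·143/544 = 45.2132; b·c/n = 105·124/544 = 23.9338
Stratum 2 (Site B): n = 510; a·d/n = 296·65/510 = 37.7255; b·c/n = 112·37/510 = 8.1255
OR_MH = (45.2132 + 37.7255) / (23.9338 + 8.1255) = 82.9387 / 32.0593 = 2.58704

2.587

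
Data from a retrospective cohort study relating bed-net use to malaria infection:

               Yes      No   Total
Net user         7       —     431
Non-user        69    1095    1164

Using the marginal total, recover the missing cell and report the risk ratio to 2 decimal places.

0.27

The missing cell is in the exposed row: 431 − 7 = 424.
So a = 7, b = 424, c = 69, d = 1095.
RR = [a/(a+b)] / [c/(c+d)] = (7/431) / (69/1164) = 0.01624/0.05928 = 0.27398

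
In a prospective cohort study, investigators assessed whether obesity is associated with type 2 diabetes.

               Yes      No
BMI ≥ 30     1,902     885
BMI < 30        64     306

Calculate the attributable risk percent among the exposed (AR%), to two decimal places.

74.65

Cells: a = 1902, b = 885, c = 64, d = 306.
Risk in exposed = 1902/2787 = 0.68245; risk in unexposed = 64/370 = 0.17297.
RR = 0.68245/0.17297 = 3.94544
AR% = (RR − 1)/RR × 100 = (3.94544 − 1)/3.94544 × 100 = 74.6543%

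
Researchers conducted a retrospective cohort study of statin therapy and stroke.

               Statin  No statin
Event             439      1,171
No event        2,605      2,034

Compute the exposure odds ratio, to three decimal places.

Reading the table with exposure as columns: a = 439 (Statin, case), b = 2605 (Statin, non-case), c = 1171 (No statin, case), d = 2034.
OR = (a·d)/(b·c) = (439 × 2034) / (2605 × 1171) = 892926 / 3050455 = 0.29272
Exposure is associated with lower odds of stroke (OR = 0.29 < 1).

0.293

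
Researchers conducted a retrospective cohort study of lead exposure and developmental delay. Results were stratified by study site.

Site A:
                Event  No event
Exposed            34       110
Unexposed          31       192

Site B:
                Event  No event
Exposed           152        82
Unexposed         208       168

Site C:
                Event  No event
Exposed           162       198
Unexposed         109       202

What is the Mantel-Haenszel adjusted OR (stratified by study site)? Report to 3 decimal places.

1.562

OR_MH = Σ(aᵢdᵢ/nᵢ) / Σ(bᵢcᵢ/nᵢ), where nᵢ is the stratum total.
Stratum 1 (Site A): n = 367; a·d/n = 34·192/367 = 17.7875; b·c/n = 110·31/367 = 9.2916
Stratum 2 (Site B): n = 610; a·d/n = 152·168/610 = 41.8623; b·c/n = 82·208/610 = 27.9607
Stratum 3 (Site C): n = 671; a·d/n = 162·202/671 = 48.7690; b·c/n = 198·109/671 = 32.1639
OR_MH = (17.7875 + 41.8623 + 48.7690) / (9.2916 + 27.9607 + 32.1639) = 108.4188 / 69.4161 = 1.56187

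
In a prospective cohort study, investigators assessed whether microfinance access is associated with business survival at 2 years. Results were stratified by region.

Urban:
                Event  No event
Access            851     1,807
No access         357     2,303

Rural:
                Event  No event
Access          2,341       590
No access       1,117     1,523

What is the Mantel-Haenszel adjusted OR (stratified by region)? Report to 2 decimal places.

OR_MH = Σ(aᵢdᵢ/nᵢ) / Σ(bᵢcᵢ/nᵢ), where nᵢ is the stratum total.
Stratum 1 (Urban): n = 5318; a·d/n = 851·2303/5318 = 368.5320; b·c/n = 1807·357/5318 = 121.3048
Stratum 2 (Rural): n = 5571; a·d/n = 2341·1523/5571 = 639.9826; b·c/n = 590·1117/5571 = 118.2965
OR_MH = (368.5320 + 639.9826) / (121.3048 + 118.2965) = 1008.5146 / 239.6013 = 4.20914

4.21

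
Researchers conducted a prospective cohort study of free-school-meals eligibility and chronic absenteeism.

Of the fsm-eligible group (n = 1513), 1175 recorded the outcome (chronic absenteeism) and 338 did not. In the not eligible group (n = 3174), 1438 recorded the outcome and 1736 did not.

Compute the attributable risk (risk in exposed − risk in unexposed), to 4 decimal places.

0.3235

From the description: a = 1175, b = 338, c = 1438, d = 1736.
Risk in exposed = 1175/1513 = 0.776603; risk in unexposed = 1438/3174 = 0.453056.
Risk difference = 0.776603 − 0.453056 = 0.323547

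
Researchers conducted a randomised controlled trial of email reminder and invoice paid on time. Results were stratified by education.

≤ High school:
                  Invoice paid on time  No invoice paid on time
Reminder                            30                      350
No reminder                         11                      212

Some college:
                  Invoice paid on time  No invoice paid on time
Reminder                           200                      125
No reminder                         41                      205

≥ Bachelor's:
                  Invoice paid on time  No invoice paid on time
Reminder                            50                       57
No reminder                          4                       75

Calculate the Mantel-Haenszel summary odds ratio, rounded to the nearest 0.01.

6.18

OR_MH = Σ(aᵢdᵢ/nᵢ) / Σ(bᵢcᵢ/nᵢ), where nᵢ is the stratum total.
Stratum 1 (≤ High school): n = 603; a·d/n = 30·212/603 = 10.5473; b·c/n = 350·11/603 = 6.3847
Stratum 2 (Some college): n = 571; a·d/n = 200·205/571 = 71.8039; b·c/n = 125·41/571 = 8.9755
Stratum 3 (≥ Bachelor's): n = 186; a·d/n = 50·75/186 = 20.1613; b·c/n = 57·4/186 = 1.2258
OR_MH = (10.5473 + 71.8039 + 20.1613) / (6.3847 + 8.9755 + 1.2258) = 102.5124 / 16.5860 = 6.18065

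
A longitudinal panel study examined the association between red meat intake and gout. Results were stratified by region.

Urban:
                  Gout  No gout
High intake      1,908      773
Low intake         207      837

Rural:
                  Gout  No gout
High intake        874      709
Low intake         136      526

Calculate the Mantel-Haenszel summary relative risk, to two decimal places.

RR_MH = Σ(aᵢ·n₀ᵢ/nᵢ) / Σ(cᵢ·n₁ᵢ/nᵢ), with n₁ᵢ = aᵢ+bᵢ (exposed), n₀ᵢ = cᵢ+dᵢ (unexposed), nᵢ = n₁ᵢ+n₀ᵢ.
Stratum 1 (Urban): n₁ = 2681, n₀ = 1044, n = 3725; a·n₀/n = 1908·1044/3725 = 534.7522; c·n₁/n = 207·2681/3725 = 148.9844
Stratum 2 (Rural): n₁ = 1583, n₀ = 662, n = 2245; a·n₀/n = 874·662/2245 = 257.7229; c·n₁/n = 136·1583/2245 = 95.8967
RR_MH = (534.7522 + 257.7229) / (148.9844 + 95.8967) = 792.4752 / 244.8811 = 3.23616

3.24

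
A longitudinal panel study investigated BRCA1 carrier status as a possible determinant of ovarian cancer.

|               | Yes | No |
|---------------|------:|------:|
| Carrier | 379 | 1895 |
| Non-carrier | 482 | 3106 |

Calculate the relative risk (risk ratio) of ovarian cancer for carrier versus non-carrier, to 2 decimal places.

1.24

Cells: a = 379, b = 1895, c = 482, d = 3106.
Risk in exposed = 379/2274 = 0.16667; risk in unexposed = 482/3588 = 0.13434.
RR = 0.16667 / 0.13434 = 1.24066
The risk among the exposed is 1.24 times that among the unexposed.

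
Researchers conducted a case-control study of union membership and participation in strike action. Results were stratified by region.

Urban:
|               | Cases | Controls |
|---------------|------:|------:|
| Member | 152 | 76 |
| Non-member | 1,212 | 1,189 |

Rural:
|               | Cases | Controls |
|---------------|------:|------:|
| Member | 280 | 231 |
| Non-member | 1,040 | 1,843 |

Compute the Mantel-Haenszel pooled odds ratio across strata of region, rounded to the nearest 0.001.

OR_MH = Σ(aᵢdᵢ/nᵢ) / Σ(bᵢcᵢ/nᵢ), where nᵢ is the stratum total.
Stratum 1 (Urban): n = 2629; a·d/n = 152·1189/2629 = 68.7440; b·c/n = 76·1212/2629 = 35.0369
Stratum 2 (Rural): n = 3394; a·d/n = 280·1843/3394 = 152.0448; b·c/n = 231·1040/3394 = 70.7837
OR_MH = (68.7440 + 152.0448) / (35.0369 + 70.7837) = 220.7888 / 105.8206 = 2.08644

2.086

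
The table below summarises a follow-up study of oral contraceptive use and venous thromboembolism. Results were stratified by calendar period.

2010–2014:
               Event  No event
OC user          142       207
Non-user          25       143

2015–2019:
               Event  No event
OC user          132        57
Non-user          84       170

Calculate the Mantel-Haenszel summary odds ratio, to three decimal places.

4.320

OR_MH = Σ(aᵢdᵢ/nᵢ) / Σ(bᵢcᵢ/nᵢ), where nᵢ is the stratum total.
Stratum 1 (2010–2014): n = 517; a·d/n = 142·143/517 = 39.2766; b·c/n = 207·25/517 = 10.0097
Stratum 2 (2015–2019): n = 443; a·d/n = 132·170/443 = 50.6546; b·c/n = 57·84/443 = 10.8081
OR_MH = (39.2766 + 50.6546) / (10.0097 + 10.8081) = 89.9312 / 20.8178 = 4.31992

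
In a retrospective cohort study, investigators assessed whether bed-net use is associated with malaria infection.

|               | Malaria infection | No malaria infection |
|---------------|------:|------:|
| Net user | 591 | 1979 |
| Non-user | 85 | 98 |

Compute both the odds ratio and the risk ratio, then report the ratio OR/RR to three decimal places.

0.695

Cells: a = 591, b = 1979, c = 85, d = 98.
OR = (591·98)/(1979·85) = 57918/168215 = 0.34431
Risk in exposed = 591/2570 = 0.22996; risk in unexposed = 85/183 = 0.46448; RR = 0.49509
OR/RR = 0.34431 / 0.49509 = 0.69544
The outcome is not rare, so the OR lies further from 1 than the RR.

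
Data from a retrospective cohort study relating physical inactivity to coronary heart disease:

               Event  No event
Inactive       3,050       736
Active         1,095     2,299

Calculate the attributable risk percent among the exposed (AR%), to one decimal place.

Cells: a = 3050, b = 736, c = 1095, d = 2299.
Risk in exposed = 3050/3786 = 0.80560; risk in unexposed = 1095/3394 = 0.32263.
RR = 0.80560/0.32263 = 2.49699
AR% = (RR − 1)/RR × 100 = (2.49699 − 1)/2.49699 × 100 = 59.9518%

60.0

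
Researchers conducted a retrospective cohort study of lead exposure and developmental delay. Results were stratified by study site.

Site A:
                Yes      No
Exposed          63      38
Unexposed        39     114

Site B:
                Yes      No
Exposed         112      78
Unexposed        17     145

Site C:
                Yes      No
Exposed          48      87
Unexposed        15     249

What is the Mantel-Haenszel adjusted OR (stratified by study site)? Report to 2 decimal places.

8.11

OR_MH = Σ(aᵢdᵢ/nᵢ) / Σ(bᵢcᵢ/nᵢ), where nᵢ is the stratum total.
Stratum 1 (Site A): n = 254; a·d/n = 63·114/254 = 28.2756; b·c/n = 38·39/254 = 5.8346
Stratum 2 (Site B): n = 352; a·d/n = 112·145/352 = 46.1364; b·c/n = 78·17/352 = 3.7670
Stratum 3 (Site C): n = 399; a·d/n = 48·249/399 = 29.9549; b·c/n = 87·15/399 = 3.2707
OR_MH = (28.2756 + 46.1364 + 29.9549) / (5.8346 + 3.7670 + 3.2707) = 104.3668 / 12.8724 = 8.10782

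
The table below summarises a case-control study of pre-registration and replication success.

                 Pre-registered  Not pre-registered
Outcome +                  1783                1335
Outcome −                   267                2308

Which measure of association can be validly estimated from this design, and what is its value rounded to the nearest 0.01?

11.55

Reading the table with exposure as columns: a = 1783 (Pre-registered, case), b = 267 (Pre-registered, non-case), c = 1335 (Not pre-registered, case), d = 2308.
This is a case-control study: participants were sampled on outcome status, so risks in the source population cannot be estimated directly — relative risk is not valid here. The odds ratio is the appropriate measure.
OR = (a·d)/(b·c) = (1783 × 2308) / (267 × 1335) = 4115164 / 356445 = 11.54502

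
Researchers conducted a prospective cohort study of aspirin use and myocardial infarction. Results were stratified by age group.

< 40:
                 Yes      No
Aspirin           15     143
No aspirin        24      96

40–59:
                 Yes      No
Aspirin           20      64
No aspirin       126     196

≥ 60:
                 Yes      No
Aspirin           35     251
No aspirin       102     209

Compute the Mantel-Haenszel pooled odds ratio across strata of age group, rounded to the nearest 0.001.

OR_MH = Σ(aᵢdᵢ/nᵢ) / Σ(bᵢcᵢ/nᵢ), where nᵢ is the stratum total.
Stratum 1 (< 40): n = 278; a·d/n = 15·96/278 = 5.1799; b·c/n = 143·24/278 = 12.3453
Stratum 2 (40–59): n = 406; a·d/n = 20·196/406 = 9.6552; b·c/n = 64·126/406 = 19.8621
Stratum 3 (≥ 60): n = 597; a·d/n = 35·209/597 = 12.2529; b·c/n = 251·102/597 = 42.8844
OR_MH = (5.1799 + 9.6552 + 12.2529) / (12.3453 + 19.8621 + 42.8844) = 27.0880 / 75.0918 = 0.36073

0.361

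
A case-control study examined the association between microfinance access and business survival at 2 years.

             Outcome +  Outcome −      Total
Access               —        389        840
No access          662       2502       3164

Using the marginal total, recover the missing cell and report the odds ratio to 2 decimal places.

The missing cell is in the exposed row: 840 − 389 = 451.
So a = 451, b = 389, c = 662, d = 2502.
OR = (a·d)/(b·c) = (451 × 2502) / (389 × 662) = 1128402 / 257518 = 4.38184

4.38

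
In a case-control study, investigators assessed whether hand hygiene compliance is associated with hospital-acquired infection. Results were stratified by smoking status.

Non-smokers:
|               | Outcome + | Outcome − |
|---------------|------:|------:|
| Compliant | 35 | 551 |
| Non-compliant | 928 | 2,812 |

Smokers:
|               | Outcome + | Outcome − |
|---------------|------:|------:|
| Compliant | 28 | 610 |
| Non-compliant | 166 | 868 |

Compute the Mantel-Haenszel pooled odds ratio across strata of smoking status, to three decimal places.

0.209

OR_MH = Σ(aᵢdᵢ/nᵢ) / Σ(bᵢcᵢ/nᵢ), where nᵢ is the stratum total.
Stratum 1 (Non-smokers): n = 4326; a·d/n = 35·2812/4326 = 22.7508; b·c/n = 551·928/4326 = 118.1988
Stratum 2 (Smokers): n = 1672; a·d/n = 28·868/1672 = 14.5359; b·c/n = 610·166/1672 = 60.5622
OR_MH = (22.7508 + 14.5359) / (118.1988 + 60.5622) = 37.2867 / 178.7610 = 0.20858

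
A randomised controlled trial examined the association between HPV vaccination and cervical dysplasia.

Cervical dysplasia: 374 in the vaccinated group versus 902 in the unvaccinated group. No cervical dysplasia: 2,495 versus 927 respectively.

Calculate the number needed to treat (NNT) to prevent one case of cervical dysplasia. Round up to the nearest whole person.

3

Risk in treated group = 374/2869 = 0.13036; risk in control = 902/1829 = 0.49317.
Absolute risk reduction = 0.49317 − 0.13036 = 0.36281
NNT = 1 / ARR = 1 / 0.36281 = 2.756 → round up → 3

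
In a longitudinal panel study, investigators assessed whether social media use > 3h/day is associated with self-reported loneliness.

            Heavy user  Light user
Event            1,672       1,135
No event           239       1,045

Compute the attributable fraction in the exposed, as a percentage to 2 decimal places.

Reading the table with exposure as columns: a = 1672 (Heavy user, case), b = 239 (Heavy user, non-case), c = 1135 (Light user, case), d = 1045.
Risk in exposed = 1672/1911 = 0.87493; risk in unexposed = 1135/2180 = 0.52064.
RR = 0.87493/0.52064 = 1.68049
AR% = (RR − 1)/RR × 100 = (1.68049 − 1)/1.68049 × 100 = 40.4936%

40.49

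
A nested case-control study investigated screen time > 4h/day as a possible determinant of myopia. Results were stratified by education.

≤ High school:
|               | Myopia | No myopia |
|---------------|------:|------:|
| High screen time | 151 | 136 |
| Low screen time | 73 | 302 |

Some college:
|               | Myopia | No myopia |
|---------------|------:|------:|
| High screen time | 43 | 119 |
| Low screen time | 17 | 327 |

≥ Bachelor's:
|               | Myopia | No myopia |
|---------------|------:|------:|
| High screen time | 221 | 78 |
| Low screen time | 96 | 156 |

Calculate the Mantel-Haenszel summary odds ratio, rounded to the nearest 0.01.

4.89

OR_MH = Σ(aᵢdᵢ/nᵢ) / Σ(bᵢcᵢ/nᵢ), where nᵢ is the stratum total.
Stratum 1 (≤ High school): n = 662; a·d/n = 151·302/662 = 68.8852; b·c/n = 136·73/662 = 14.9970
Stratum 2 (Some college): n = 506; a·d/n = 43·327/506 = 27.7885; b·c/n = 119·17/506 = 3.9980
Stratum 3 (≥ Bachelor's): n = 551; a·d/n = 221·156/551 = 62.5699; b·c/n = 78·96/551 = 13.5898
OR_MH = (68.8852 + 27.7885 + 62.5699) / (14.9970 + 3.9980 + 13.5898) = 159.2436 / 32.5848 = 4.88705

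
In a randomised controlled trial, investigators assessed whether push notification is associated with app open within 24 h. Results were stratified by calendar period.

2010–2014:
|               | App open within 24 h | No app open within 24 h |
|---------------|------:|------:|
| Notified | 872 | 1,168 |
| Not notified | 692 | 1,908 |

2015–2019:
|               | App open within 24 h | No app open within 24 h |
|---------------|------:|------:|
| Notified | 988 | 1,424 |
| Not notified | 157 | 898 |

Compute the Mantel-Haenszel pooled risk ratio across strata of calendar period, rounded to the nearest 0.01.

1.91

RR_MH = Σ(aᵢ·n₀ᵢ/nᵢ) / Σ(cᵢ·n₁ᵢ/nᵢ), with n₁ᵢ = aᵢ+bᵢ (exposed), n₀ᵢ = cᵢ+dᵢ (unexposed), nᵢ = n₁ᵢ+n₀ᵢ.
Stratum 1 (2010–2014): n₁ = 2040, n₀ = 2600, n = 4640; a·n₀/n = 872·2600/4640 = 488.6207; c·n₁/n = 692·2040/4640 = 304.2414
Stratum 2 (2015–2019): n₁ = 2412, n₀ = 1055, n = 3467; a·n₀/n = 988·1055/3467 = 300.6461; c·n₁/n = 157·2412/3467 = 109.2253
RR_MH = (488.6207 + 300.6461) / (304.2414 + 109.2253) = 789.2668 / 413.4666 = 1.90890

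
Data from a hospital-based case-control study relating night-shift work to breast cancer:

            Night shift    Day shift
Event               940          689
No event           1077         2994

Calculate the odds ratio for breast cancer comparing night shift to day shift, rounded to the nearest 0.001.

Reading the table with exposure as columns: a = 940 (Night shift, case), b = 1077 (Night shift, non-case), c = 689 (Day shift, case), d = 2994.
OR = (a·d)/(b·c) = (940 × 2994) / (1077 × 689) = 2814360 / 742053 = 3.79267
The odds of breast cancer are about 3.79 times as high in the night shift group.

3.793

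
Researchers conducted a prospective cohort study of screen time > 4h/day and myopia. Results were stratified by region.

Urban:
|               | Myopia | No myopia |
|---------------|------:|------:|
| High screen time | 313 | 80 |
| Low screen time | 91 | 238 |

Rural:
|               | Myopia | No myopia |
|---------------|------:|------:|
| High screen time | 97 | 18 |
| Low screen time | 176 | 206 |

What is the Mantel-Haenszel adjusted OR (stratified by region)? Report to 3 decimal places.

8.712

OR_MH = Σ(aᵢdᵢ/nᵢ) / Σ(bᵢcᵢ/nᵢ), where nᵢ is the stratum total.
Stratum 1 (Urban): n = 722; a·d/n = 313·238/722 = 103.1773; b·c/n = 80·91/722 = 10.0831
Stratum 2 (Rural): n = 497; a·d/n = 97·206/497 = 40.2052; b·c/n = 18·176/497 = 6.3742
OR_MH = (103.1773 + 40.2052) / (10.0831 + 6.3742) = 143.3825 / 16.4573 = 8.71237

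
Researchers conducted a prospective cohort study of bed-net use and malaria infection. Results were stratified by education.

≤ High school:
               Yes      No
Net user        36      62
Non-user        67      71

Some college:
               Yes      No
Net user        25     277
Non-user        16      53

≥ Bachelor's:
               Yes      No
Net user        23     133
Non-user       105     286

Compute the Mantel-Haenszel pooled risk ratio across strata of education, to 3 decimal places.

0.595

RR_MH = Σ(aᵢ·n₀ᵢ/nᵢ) / Σ(cᵢ·n₁ᵢ/nᵢ), with n₁ᵢ = aᵢ+bᵢ (exposed), n₀ᵢ = cᵢ+dᵢ (unexposed), nᵢ = n₁ᵢ+n₀ᵢ.
Stratum 1 (≤ High school): n₁ = 98, n₀ = 138, n = 236; a·n₀/n = 36·138/236 = 21.0508; c·n₁/n = 67·98/236 = 27.8220
Stratum 2 (Some college): n₁ = 302, n₀ = 69, n = 371; a·n₀/n = 25·69/371 = 4.6496; c·n₁/n = 16·302/371 = 13.0243
Stratum 3 (≥ Bachelor's): n₁ = 156, n₀ = 391, n = 547; a·n₀/n = 23·391/547 = 16.4406; c·n₁/n = 105·156/547 = 29.9452
RR_MH = (21.0508 + 4.6496 + 16.4406) / (27.8220 + 13.0243 + 29.9452) = 42.1410 / 70.7914 = 0.59528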